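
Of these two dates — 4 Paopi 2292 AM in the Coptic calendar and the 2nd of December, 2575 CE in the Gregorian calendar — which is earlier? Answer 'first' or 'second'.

The two dates have Julian Day Numbers 2661851 and 2661895 respectively.
Since 2661851 < 2661895, the first date comes first.

first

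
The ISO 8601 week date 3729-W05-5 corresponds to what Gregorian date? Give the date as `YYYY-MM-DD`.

3729-02-04

ISO week 1 of 3729 is the week containing the first Thursday of 3729.
Week 5, day 5 (Friday) lands on 3729-02-04.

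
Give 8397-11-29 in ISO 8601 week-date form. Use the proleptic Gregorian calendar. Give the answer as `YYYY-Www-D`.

The weekday is Saturday (ISO weekday 6).
That Saturday belongs to ISO week 48 of ISO year 8397.

8397-W48-6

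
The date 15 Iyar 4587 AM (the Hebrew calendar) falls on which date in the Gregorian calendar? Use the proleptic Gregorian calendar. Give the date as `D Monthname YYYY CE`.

20 May 827 CE

Both dates share Julian Day Number 2023255; in the Gregorian calendar that is 20 May 827 CE.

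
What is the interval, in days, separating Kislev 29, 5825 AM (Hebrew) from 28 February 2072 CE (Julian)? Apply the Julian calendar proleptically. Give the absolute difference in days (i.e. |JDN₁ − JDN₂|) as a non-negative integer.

2651

First date → JDN 2475263; second date → JDN 2477914.
The interval is |2475263 − 2477914| = 2651 days.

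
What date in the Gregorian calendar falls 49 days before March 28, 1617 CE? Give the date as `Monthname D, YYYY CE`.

The starting date is JDN 2311744; 2311744 − 49 = 2311695.
JDN 2311695 corresponds to February 7, 1617 CE.

February 7, 1617 CE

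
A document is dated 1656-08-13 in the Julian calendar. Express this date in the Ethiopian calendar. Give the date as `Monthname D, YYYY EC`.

Nehase 20, 1648 EC

The source date corresponds to 23 August 1656 in the Gregorian calendar (JDN 2326137).
That day falls on 20 Nehase 1648 EC in the Ethiopian calendar.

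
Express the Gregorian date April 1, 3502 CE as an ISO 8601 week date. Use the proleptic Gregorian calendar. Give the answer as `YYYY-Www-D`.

The weekday is Tuesday (ISO weekday 2).
That Tuesday belongs to ISO week 14 of ISO year 3502.

3502-W14-2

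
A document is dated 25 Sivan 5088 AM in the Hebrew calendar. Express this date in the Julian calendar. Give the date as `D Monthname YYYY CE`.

3 June 1328 CE

The source date corresponds to 11 June 1328 in the proleptic Gregorian calendar (JDN 2206264).
That day falls on 3 June 1328 CE in the Julian calendar.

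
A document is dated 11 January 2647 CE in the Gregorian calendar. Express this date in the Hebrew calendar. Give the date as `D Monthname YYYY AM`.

Julian Day Number of the source date = 2687867.
Converting JDN 2687867 to the Hebrew calendar gives 11 Tevet 6407 AM.

11 Tevet 6407 AM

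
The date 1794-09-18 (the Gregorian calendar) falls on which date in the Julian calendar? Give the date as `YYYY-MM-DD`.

The Julian–Gregorian offset here is 11 days (Julian trailing).
18 September 1794 Gregorian − 11 days → 7 September 1794 Julian.

1794-09-07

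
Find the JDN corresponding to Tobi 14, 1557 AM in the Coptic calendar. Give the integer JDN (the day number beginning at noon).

Equivalently 21 January 1841 (Gregorian).
JDN 2400001 is 17 November 1858 CE (Gregorian), MJD 0; the target day is −6509 days from there, so JDN = 2393492.

2393492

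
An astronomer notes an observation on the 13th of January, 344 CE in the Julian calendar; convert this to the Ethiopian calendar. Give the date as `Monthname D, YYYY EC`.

Julian Day Number of the source date = 1846716.
Converting JDN 1846716 to the Ethiopian calendar gives 17 Tir 336 EC.

Tir 17, 336 EC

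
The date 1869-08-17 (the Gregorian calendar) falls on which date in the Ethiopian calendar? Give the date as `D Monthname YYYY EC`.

Julian Day Number of the source date = 2403927.
Converting JDN 2403927 to the Ethiopian calendar gives 12 Nehase 1861 EC.

12 Nehase 1861 EC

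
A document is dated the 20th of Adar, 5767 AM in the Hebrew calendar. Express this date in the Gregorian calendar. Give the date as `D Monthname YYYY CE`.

Both dates share Julian Day Number 2454170; in the Gregorian calendar that is 10 March 2007 CE.

10 March 2007 CE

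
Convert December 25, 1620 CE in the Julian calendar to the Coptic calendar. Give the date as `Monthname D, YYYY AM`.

The source date corresponds to 4 January 1621 in the Gregorian calendar (JDN 2313122).
That day falls on 29 Koiak 1337 AM in the Coptic calendar.

Koiak 29, 1337 AM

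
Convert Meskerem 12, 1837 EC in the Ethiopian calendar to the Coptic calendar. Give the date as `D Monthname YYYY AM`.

12 Thout 1561 AM

Julian Day Number of the source date = 2394831.
Converting JDN 2394831 to the Coptic calendar gives 12 Thout 1561 AM.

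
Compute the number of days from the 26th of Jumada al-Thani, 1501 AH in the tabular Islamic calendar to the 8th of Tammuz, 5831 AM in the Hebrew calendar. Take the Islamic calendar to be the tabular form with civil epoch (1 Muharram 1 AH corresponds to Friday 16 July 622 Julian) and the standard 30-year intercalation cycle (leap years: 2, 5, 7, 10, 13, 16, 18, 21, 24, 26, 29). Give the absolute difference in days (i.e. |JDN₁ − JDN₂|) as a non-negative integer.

JDN of the first date = 2480163.
JDN of the second date = 2477663.
|2477663 − 2480163| = 2500.

2500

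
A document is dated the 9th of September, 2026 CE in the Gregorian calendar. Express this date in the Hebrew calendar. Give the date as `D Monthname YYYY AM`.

Both dates share Julian Day Number 2461293; in the Hebrew calendar that is 27 Elul 5786 AM.

27 Elul 5786 AM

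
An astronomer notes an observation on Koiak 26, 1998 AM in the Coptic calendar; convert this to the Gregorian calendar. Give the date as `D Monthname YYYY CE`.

6 January 2282 CE

Julian Day Number of the source date = 2554549.
Converting JDN 2554549 to the Gregorian calendar gives 6 January 2282 CE.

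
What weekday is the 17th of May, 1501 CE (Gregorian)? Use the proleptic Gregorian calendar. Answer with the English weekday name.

Friday

Since JDN mod 7 = 4 (0 = Monday), the day is Friday.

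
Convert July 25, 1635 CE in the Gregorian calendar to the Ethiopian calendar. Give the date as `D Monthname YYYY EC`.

Julian Day Number of the source date = 2318437.
Converting JDN 2318437 to the Ethiopian calendar gives 21 Hamle 1627 EC.

21 Hamle 1627 EC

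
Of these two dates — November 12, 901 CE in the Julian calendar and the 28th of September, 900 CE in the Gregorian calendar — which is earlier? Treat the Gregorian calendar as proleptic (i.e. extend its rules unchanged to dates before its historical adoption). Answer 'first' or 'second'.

second

Converting both to JDN: 2050464 vs 2050049; the smaller is the second.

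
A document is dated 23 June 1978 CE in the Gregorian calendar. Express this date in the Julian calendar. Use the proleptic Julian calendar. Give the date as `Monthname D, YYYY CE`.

June 10, 1978 CE

At this point the Julian calendar is 13 days behind the Gregorian.
23 June 1978 Gregorian − 13 days → 10 June 1978 Julian.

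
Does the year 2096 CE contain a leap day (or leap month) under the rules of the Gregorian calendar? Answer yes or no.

yes

2096 is divisible by 4 and not by 100, so it is a leap year.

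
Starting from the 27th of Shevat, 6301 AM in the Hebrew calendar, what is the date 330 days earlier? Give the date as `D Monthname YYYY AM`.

Counting 330 days back from JDN 2649197 reaches JDN 2648867, which is 22 Adar II 6300 AM.

22 Adar II 6300 AM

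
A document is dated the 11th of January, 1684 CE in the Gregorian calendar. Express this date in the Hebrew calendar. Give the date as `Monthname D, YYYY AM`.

Tevet 24, 5444 AM

Both dates share Julian Day Number 2336139; in the Hebrew calendar that is 24 Tevet 5444 AM.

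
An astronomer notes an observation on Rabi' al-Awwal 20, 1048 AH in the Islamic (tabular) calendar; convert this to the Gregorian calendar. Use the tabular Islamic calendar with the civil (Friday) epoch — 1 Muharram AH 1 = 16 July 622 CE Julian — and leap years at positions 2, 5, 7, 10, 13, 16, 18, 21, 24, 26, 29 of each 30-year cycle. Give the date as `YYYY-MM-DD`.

Both dates share Julian Day Number 2319540; in the Gregorian calendar that is 1 August 1638 CE.

1638-08-01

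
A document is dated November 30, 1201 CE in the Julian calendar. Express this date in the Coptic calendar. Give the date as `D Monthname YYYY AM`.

The source date corresponds to 7 December 1201 in the proleptic Gregorian calendar (JDN 2160057).
That day falls on 4 Koiak 918 AM in the Coptic calendar.

4 Koiak 918 AM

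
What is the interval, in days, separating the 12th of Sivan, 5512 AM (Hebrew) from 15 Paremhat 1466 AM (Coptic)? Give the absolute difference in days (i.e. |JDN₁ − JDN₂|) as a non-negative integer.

First date → JDN 2361110; second date → JDN 2360315.
The interval is |2361110 − 2360315| = 795 days.

795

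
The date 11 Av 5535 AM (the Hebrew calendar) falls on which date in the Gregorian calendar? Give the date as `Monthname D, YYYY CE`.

August 7, 1775 CE

Both dates share Julian Day Number 2369584; in the Gregorian calendar that is 7 August 1775 CE.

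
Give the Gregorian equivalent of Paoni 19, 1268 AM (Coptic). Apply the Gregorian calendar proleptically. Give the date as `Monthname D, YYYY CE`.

June 23, 1552 CE

Julian Day Number of the source date = 2288090.
Converting JDN 2288090 to the Gregorian calendar gives 23 June 1552 CE.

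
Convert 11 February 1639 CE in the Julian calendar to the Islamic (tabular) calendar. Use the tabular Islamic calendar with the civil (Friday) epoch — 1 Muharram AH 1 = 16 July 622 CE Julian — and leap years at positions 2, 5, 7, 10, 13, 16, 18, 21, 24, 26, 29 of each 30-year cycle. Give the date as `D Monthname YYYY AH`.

17 Shawwal 1048 AH

Julian Day Number of the source date = 2319744.
Converting JDN 2319744 to the tabular Islamic calendar gives 17 Shawwal 1048 AH.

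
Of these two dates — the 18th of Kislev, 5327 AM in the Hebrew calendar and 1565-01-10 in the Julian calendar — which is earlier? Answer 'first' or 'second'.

Converting both to JDN: 2293373 vs 2292684; the smaller is the second.

second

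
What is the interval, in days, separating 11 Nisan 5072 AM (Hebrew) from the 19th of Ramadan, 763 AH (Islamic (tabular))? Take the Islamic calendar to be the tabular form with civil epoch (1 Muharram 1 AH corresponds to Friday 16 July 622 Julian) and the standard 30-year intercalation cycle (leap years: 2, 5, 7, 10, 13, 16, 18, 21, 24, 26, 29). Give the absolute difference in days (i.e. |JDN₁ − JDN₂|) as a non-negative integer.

First date → JDN 2200344; second date → JDN 2218721.
The interval is |2200344 − 2218721| = 18377 days.

18377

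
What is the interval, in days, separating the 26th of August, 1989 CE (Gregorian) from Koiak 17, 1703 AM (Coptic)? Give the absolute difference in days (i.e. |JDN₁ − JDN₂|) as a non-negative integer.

974

JDN of the first date = 2447765.
JDN of the second date = 2446791.
|2446791 − 2447765| = 974.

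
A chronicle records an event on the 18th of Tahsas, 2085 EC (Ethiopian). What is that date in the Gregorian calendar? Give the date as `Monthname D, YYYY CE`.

Julian Day Number of the source date = 2485509.
Converting JDN 2485509 to the Gregorian calendar gives 27 December 2092 CE.

December 27, 2092 CE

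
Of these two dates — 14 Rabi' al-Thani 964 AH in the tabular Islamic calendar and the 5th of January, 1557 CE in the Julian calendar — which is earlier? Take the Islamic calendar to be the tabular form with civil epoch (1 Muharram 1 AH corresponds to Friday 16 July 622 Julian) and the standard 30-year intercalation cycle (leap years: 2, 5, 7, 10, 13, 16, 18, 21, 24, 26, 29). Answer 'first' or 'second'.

Converting both to JDN: 2289797 vs 2289757; the smaller is the second.

second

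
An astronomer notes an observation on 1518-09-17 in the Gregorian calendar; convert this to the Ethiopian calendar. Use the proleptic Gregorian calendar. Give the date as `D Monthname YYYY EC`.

Julian Day Number of the source date = 2275757.
Converting JDN 2275757 to the Ethiopian calendar gives 10 Meskerem 1511 EC.

10 Meskerem 1511 EC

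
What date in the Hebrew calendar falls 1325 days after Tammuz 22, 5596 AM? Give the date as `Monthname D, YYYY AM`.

Counting 1325 days forward from JDN 2391833 reaches JDN 2393158, which is Adar I 18, 5600 AM.

Adar I 18, 5600 AM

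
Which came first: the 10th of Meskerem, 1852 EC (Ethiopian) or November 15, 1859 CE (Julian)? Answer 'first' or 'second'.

First date → JDN 2400308; second date → JDN 2400376.
JDN 2400308 < JDN 2400376, so the first date is earlier.

first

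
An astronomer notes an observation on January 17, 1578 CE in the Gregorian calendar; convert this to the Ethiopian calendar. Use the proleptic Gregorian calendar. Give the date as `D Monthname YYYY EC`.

12 Tir 1570 EC

Both dates share Julian Day Number 2297429; in the Ethiopian calendar that is 12 Tir 1570 EC.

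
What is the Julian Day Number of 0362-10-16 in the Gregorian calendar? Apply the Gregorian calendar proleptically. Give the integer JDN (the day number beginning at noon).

1853566

JDN 2299161 is 15 October 1582 CE (Gregorian); the target day is −445595 days from there, so JDN = 1853566.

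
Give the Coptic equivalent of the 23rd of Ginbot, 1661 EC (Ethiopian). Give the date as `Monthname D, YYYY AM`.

Pashons 23, 1385 AM

Both dates share Julian Day Number 2330798; in the Coptic calendar that is 23 Pashons 1385 AM.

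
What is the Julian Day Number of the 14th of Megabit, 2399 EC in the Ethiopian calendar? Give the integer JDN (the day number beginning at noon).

Equivalently 26 March 2407 (Gregorian).
JDN 2299161 is 15 October 1582 CE (Gregorian); the target day is +301122 days from there, so JDN = 2600283.

2600283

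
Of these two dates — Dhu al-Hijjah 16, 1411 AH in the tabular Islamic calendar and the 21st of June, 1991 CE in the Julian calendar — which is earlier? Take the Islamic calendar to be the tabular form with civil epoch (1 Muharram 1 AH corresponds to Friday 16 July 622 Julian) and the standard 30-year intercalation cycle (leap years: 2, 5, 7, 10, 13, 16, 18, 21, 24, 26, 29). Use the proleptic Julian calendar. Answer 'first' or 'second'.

Converting both to JDN: 2448437 vs 2448442; the smaller is the first.

first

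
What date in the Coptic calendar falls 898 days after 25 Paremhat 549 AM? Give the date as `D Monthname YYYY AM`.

7 Thout 552 AM

Counting 898 days forward from JDN 2025391 reaches JDN 2026289, which is 7 Thout 552 AM.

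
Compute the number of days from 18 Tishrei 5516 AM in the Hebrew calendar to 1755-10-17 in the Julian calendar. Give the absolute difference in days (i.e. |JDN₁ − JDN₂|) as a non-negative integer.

First date → JDN 2362326; second date → JDN 2362361.
The interval is |2362326 − 2362361| = 35 days.

35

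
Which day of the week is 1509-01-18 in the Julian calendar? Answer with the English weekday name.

Thursday

This is JDN 2272238 (28 January 1509 Gregorian).
Since JDN mod 7 = 3 (0 = Monday), the day is Thursday.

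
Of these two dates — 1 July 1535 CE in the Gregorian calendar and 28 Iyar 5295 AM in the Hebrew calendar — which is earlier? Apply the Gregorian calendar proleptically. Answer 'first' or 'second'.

The two dates have Julian Day Numbers 2281888 and 2281838 respectively.
Since 2281838 < 2281888, the second date comes first.

second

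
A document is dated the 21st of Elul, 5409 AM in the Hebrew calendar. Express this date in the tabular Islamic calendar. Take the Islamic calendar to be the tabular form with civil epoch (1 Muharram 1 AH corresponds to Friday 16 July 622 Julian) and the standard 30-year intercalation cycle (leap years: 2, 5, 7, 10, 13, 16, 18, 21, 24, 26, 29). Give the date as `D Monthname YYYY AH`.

20 Sha'ban 1059 AH

Both dates share Julian Day Number 2323586; in the tabular Islamic calendar that is 20 Sha'ban 1059 AH.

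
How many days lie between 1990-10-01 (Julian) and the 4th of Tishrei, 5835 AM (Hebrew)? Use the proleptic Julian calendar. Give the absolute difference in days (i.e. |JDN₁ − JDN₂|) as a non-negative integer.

30662

JDN of the first date = 2448179.
JDN of the second date = 2478841.
|2478841 − 2448179| = 30662.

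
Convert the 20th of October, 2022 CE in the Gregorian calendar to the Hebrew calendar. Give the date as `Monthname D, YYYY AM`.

Both dates share Julian Day Number 2459873; in the Hebrew calendar that is 25 Tishrei 5783 AM.

Tishrei 25, 5783 AM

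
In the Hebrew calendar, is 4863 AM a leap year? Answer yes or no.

no

Hebrew year 4863 is year 18 of its 19-year Metonic cycle; leap years are at positions 3, 6, 8, 11, 14, 17, 19, so it is a common year (12 months).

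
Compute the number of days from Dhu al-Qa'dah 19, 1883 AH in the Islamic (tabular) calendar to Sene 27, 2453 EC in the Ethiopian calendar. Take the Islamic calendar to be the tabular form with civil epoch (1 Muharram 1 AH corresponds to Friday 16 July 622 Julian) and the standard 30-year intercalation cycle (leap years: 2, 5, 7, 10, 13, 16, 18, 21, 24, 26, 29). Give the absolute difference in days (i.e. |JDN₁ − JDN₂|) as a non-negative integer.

First date → JDN 2615671; second date → JDN 2620110.
The interval is |2615671 − 2620110| = 4439 days.

4439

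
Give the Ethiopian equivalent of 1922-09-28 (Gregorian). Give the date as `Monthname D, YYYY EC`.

Meskerem 18, 1915 EC

Both dates share Julian Day Number 2423326; in the Ethiopian calendar that is 18 Meskerem 1915 EC.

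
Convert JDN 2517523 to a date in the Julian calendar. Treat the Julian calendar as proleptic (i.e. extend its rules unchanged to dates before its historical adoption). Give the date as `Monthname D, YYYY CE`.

August 8, 2180 CE

JDN 2517523 is 22 August 2180 in the Gregorian calendar.
In the Julian calendar that day is August 8, 2180 CE.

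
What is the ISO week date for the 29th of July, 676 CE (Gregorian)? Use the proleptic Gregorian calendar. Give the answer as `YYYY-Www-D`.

The weekday is Saturday (ISO weekday 6).
That Saturday belongs to ISO week 30 of ISO year 676.

0676-W30-6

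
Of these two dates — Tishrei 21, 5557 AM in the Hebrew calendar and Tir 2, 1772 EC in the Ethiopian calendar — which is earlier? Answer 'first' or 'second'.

First date → JDN 2377332; second date → JDN 2371200.
JDN 2371200 < JDN 2377332, so the second date is earlier.

second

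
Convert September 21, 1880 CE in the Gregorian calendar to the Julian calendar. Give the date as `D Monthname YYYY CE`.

9 September 1880 CE

At this point the Julian calendar is 12 days behind the Gregorian.
21 September 1880 Gregorian − 12 days → 9 September 1880 Julian.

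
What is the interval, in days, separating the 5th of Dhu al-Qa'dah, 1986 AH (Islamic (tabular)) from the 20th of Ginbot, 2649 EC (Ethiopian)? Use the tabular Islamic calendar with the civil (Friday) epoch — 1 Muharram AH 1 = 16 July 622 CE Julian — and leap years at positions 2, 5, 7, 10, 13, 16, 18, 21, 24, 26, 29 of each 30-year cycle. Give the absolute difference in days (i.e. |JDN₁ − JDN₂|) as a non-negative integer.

39505

JDN of the first date = 2652157.
JDN of the second date = 2691662.
|2691662 − 2652157| = 39505.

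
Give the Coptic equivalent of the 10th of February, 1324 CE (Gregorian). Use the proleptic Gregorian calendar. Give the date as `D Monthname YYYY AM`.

7 Meshir 1040 AM

Both dates share Julian Day Number 2204681; in the Coptic calendar that is 7 Meshir 1040 AM.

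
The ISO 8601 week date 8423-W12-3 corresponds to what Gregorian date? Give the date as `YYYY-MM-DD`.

8423-03-22

ISO week 1 of 8423 is the week containing the first Thursday of 8423.
Week 12, day 3 (Wednesday) lands on 8423-03-22.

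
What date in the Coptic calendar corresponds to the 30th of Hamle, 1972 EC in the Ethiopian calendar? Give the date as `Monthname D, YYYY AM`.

The source date corresponds to 6 August 1980 in the Gregorian calendar (JDN 2444458).
That day falls on 30 Epip 1696 AM in the Coptic calendar.

Epip 30, 1696 AM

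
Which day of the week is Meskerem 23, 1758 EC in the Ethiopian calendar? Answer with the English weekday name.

In the Gregorian calendar this is 1 October 1765 (JDN 2365987).
Since JDN mod 7 = 1 (0 = Monday), the day is Tuesday.

Tuesday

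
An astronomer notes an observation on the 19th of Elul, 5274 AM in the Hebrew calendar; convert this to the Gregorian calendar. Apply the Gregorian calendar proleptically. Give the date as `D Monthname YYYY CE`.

Julian Day Number of the source date = 2274299.
Converting JDN 2274299 to the Gregorian calendar gives 20 September 1514 CE.

20 September 1514 CE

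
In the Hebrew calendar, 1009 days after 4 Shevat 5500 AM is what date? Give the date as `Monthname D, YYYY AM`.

The starting date is JDN 2356614; 2356614 + 1009 = 2357623.
JDN 2357623 corresponds to Cheshvan 10, 5503 AM.

Cheshvan 10, 5503 AM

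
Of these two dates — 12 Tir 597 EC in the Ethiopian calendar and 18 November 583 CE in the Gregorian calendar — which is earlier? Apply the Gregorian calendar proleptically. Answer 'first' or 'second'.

second

First date → JDN 1942041; second date → JDN 1934318.
JDN 1934318 < JDN 1942041, so the second date is earlier.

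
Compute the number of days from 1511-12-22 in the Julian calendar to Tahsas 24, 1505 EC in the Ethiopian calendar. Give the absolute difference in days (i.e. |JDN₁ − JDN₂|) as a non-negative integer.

JDN of the first date = 2273306.
JDN of the second date = 2273670.
|2273670 − 2273306| = 364.

364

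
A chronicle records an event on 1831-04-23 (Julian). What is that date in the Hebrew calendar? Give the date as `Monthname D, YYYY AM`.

Julian Day Number of the source date = 2389943.
Converting JDN 2389943 to the Hebrew calendar gives 22 Iyar 5591 AM.

Iyar 22, 5591 AM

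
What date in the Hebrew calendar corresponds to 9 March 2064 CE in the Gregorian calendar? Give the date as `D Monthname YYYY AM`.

Julian Day Number of the source date = 2474989.
Converting JDN 2474989 to the Hebrew calendar gives 21 Adar 5824 AM.

21 Adar 5824 AM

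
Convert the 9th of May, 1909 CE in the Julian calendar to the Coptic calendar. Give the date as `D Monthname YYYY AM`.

14 Pashons 1625 AM

The source date corresponds to 22 May 1909 in the Gregorian calendar (JDN 2418449).
That day falls on 14 Pashons 1625 AM in the Coptic calendar.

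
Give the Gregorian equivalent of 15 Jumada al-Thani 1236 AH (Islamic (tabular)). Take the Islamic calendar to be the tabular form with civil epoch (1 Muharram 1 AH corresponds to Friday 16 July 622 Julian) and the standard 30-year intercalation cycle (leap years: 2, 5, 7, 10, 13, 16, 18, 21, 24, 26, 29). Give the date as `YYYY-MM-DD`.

1821-03-20

Both dates share Julian Day Number 2386245; in the Gregorian calendar that is 20 March 1821 CE.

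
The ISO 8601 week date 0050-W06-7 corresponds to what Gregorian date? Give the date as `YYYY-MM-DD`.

ISO week 1 of 50 is the week containing the first Thursday of 50.
Week 6, day 7 (Sunday) lands on 0050-02-13.

0050-02-13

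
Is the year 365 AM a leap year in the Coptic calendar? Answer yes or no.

365 mod 4 = 1; in the Coptic calendar a year is leap when year mod 4 = 3, so it is a common year.

no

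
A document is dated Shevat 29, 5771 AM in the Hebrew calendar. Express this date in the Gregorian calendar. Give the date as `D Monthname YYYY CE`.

Julian Day Number of the source date = 2455596.
Converting JDN 2455596 to the Gregorian calendar gives 3 February 2011 CE.

3 February 2011 CE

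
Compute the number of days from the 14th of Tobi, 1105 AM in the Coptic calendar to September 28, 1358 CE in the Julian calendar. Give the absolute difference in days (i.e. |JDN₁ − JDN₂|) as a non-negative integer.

11061

First date → JDN 2228399; second date → JDN 2217338.
The interval is |2228399 − 2217338| = 11061 days.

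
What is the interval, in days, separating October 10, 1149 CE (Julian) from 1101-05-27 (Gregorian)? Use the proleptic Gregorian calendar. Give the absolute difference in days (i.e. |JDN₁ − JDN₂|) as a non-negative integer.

17675

First date → JDN 2141013; second date → JDN 2123338.
The interval is |2141013 − 2123338| = 17675 days.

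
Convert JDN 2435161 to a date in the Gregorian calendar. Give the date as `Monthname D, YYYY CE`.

JDN 2451545 is 1 Jan 2000; 2435161 is −16384 days from there.

February 22, 1955 CE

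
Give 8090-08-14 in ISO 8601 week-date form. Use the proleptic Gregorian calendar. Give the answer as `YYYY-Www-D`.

8090-W33-1

The weekday is Monday (ISO weekday 1).
That Monday belongs to ISO week 33 of ISO year 8090.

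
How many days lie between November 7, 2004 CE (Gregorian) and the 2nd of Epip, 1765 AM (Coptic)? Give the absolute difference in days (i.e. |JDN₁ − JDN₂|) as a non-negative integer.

JDN of the first date = 2453317.
JDN of the second date = 2469632.
|2469632 − 2453317| = 16315.

16315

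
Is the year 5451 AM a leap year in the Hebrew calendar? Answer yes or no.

Hebrew year 5451 is year 17 of its 19-year Metonic cycle; leap years are at positions 3, 6, 8, 11, 14, 17, 19, so it is a leap year (13 months).

yes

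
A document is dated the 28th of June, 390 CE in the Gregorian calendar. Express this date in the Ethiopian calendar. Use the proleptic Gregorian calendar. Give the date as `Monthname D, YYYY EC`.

Julian Day Number of the source date = 1863683.
Converting JDN 1863683 to the Ethiopian calendar gives 3 Hamle 382 EC.

Hamle 3, 382 EC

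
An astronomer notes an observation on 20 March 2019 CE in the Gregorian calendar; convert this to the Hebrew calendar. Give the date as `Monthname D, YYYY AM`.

Julian Day Number of the source date = 2458563.
Converting JDN 2458563 to the Hebrew calendar gives 13 Adar II 5779 AM.

Adar II 13, 5779 AM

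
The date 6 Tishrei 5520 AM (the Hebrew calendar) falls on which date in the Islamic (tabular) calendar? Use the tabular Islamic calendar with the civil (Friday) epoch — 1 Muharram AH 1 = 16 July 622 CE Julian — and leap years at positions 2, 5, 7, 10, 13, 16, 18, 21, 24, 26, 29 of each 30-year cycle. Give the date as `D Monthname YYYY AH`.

4 Safar 1173 AH

Julian Day Number of the source date = 2363791.
Converting JDN 2363791 to the tabular Islamic calendar gives 4 Safar 1173 AH.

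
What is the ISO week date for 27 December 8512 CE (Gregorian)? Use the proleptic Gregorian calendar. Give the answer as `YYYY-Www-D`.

The weekday is Tuesday (ISO weekday 2).
That Tuesday belongs to ISO week 52 of ISO year 8512.

8512-W52-2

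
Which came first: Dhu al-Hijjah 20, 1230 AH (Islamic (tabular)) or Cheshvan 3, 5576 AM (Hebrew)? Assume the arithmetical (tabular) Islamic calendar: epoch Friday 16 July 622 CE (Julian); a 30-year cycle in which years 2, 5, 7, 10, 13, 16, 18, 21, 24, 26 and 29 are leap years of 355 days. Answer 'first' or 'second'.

Converting both to JDN: 2384301 vs 2384284; the smaller is the second.

second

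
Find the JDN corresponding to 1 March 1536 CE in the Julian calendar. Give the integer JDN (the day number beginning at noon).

2282142

In the proleptic Gregorian calendar the same day is 11 March 1536.
JDN 2451545 is 1 January 2000 CE (Gregorian); the target day is −169403 days from there, so JDN = 2282142.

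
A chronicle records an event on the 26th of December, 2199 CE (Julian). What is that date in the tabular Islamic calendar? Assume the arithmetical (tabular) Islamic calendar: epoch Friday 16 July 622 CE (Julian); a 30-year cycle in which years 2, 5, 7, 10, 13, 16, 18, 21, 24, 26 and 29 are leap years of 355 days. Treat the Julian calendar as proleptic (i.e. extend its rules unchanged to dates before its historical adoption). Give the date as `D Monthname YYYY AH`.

22 Dhu al-Qa'dah 1626 AH

The source date corresponds to 9 January 2200 in the Gregorian calendar (JDN 2524602).
That day falls on 22 Dhu al-Qa'dah 1626 AH in the tabular Islamic calendar.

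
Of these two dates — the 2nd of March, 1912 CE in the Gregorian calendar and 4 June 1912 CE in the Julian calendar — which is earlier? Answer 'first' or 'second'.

first

Converting both to JDN: 2419464 vs 2419571; the smaller is the first.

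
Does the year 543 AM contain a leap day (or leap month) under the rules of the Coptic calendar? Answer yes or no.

543 mod 4 = 3; in the Coptic calendar a year is leap when year mod 4 = 3, so it is a leap year.

yes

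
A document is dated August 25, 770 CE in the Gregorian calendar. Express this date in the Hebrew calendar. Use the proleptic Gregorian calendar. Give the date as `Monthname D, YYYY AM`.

Av 25, 4530 AM

Julian Day Number of the source date = 2002533.
Converting JDN 2002533 to the Hebrew calendar gives 25 Av 4530 AM.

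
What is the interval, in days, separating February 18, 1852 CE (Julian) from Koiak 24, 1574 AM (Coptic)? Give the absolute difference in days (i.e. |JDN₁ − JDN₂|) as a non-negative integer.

2132

JDN of the first date = 2397549.
JDN of the second date = 2399681.
|2399681 − 2397549| = 2132.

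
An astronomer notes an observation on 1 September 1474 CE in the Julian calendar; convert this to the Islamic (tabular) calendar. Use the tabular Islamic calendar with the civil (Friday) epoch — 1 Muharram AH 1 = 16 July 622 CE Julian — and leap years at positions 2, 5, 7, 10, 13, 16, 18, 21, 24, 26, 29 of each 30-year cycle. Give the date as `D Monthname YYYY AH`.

18 Rabi' al-Thani 879 AH

Julian Day Number of the source date = 2259680.
Converting JDN 2259680 to the tabular Islamic calendar gives 18 Rabi' al-Thani 879 AH.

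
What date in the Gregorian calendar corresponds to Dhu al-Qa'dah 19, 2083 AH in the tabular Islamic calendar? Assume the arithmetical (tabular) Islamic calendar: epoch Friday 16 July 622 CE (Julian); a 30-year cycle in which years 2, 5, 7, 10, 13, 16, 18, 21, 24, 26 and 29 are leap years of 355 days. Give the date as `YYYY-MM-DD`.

2643-05-29

Julian Day Number of the source date = 2686544.
Converting JDN 2686544 to the Gregorian calendar gives 29 May 2643 CE.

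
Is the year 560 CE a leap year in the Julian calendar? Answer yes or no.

yes

560 mod 4 = 0, so it is a leap year in the Julian calendar.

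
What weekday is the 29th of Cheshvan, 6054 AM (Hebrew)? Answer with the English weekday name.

In the Gregorian calendar this is 29 November 2293 (JDN 2558894).
Since JDN mod 7 = 2 (0 = Monday), the day is Wednesday.

Wednesday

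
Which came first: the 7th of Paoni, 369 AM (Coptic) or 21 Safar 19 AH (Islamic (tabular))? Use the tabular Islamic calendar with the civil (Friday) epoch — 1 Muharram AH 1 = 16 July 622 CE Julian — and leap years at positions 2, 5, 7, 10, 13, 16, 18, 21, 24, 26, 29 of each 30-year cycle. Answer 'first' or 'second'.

First date → JDN 1959718; second date → JDN 1954869.
JDN 1954869 < JDN 1959718, so the second date is earlier.

second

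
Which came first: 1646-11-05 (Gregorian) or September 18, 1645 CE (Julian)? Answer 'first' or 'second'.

Converting both to JDN: 2322558 vs 2322155; the smaller is the second.

second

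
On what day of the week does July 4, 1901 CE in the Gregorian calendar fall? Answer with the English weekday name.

JDN 2415570 mod 7 = 3, and JDN 0 was a Monday, so this is a Thursday.

Thursday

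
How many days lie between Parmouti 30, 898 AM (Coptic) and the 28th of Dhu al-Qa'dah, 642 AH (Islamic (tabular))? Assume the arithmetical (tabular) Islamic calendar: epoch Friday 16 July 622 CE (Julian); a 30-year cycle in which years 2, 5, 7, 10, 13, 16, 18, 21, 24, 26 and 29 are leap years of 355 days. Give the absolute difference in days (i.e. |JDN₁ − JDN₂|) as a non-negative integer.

23013

First date → JDN 2152898; second date → JDN 2175911.
The interval is |2152898 − 2175911| = 23013 days.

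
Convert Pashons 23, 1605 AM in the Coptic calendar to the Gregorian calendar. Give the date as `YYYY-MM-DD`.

Both dates share Julian Day Number 2411153; in the Gregorian calendar that is 30 May 1889 CE.

1889-05-30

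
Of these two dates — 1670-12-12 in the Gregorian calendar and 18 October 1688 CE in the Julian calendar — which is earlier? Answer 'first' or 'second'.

first

Converting both to JDN: 2331361 vs 2337891; the smaller is the first.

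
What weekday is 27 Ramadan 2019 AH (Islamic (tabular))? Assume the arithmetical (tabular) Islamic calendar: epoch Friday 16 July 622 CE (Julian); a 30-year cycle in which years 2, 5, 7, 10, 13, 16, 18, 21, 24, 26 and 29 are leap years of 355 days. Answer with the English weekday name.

Sunday

In the Gregorian calendar this is 4 March 2581 (JDN 2663814).
Since JDN mod 7 = 6 (0 = Monday), the day is Sunday.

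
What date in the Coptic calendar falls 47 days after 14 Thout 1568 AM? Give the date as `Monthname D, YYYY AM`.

Counting 47 days forward from JDN 2397390 reaches JDN 2397437, which is Hathor 1, 1568 AM.

Hathor 1, 1568 AM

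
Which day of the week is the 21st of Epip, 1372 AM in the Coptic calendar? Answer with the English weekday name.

Tuesday

This is JDN 2326108 (25 July 1656 Gregorian).
Since JDN mod 7 = 1 (0 = Monday), the day is Tuesday.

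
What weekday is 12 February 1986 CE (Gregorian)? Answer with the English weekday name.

Wednesday

2446474 ≡ 2 (mod 7); counting from Monday = 0 gives Wednesday.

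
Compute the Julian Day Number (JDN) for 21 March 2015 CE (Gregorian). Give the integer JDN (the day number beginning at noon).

JDN 2400001 is 17 November 1858 CE (Gregorian), MJD 0; the target day is +57102 days from there, so JDN = 2457103.

2457103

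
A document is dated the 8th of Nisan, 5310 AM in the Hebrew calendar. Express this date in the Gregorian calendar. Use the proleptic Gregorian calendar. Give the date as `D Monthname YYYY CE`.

4 April 1550 CE

Both dates share Julian Day Number 2287279; in the Gregorian calendar that is 4 April 1550 CE.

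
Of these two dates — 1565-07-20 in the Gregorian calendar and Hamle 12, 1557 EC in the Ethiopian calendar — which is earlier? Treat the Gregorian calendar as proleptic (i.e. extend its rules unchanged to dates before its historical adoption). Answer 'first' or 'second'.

second

Converting both to JDN: 2292865 vs 2292861; the smaller is the second.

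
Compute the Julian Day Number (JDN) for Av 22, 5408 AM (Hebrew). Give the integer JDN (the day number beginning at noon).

2323202

In the Gregorian calendar the same day is 10 August 1648.
JDN 2451545 is 1 January 2000 CE (Gregorian); the target day is −128343 days from there, so JDN = 2323202.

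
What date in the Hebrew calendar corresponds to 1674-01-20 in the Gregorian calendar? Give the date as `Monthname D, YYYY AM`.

Shevat 13, 5434 AM

Both dates share Julian Day Number 2332496; in the Hebrew calendar that is 13 Shevat 5434 AM.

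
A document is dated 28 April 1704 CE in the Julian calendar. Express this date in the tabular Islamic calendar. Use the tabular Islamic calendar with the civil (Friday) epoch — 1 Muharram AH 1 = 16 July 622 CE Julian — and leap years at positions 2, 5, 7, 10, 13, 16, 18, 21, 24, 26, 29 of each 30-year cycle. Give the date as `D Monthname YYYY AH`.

Both dates share Julian Day Number 2343562; in the tabular Islamic calendar that is 4 Muharram 1116 AH.

4 Muharram 1116 AH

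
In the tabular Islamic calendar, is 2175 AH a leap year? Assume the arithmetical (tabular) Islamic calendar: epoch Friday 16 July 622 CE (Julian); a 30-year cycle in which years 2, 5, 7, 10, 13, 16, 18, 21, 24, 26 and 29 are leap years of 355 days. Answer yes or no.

no

Year 2175 AH is year 15 of its 30-year cycle; leap positions are 2, 5, 7, 10, 13, 16, 18, 21, 24, 26, 29, so it is a common year (354 days).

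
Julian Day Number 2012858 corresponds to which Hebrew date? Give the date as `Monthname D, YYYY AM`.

JDN 2012858 is 1 December 798 in the proleptic Gregorian calendar.
In the Hebrew calendar that day is Kislev 14, 4559 AM.

Kislev 14, 4559 AM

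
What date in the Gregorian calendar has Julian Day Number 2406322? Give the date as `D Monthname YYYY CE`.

JDN 2451545 is 1 Jan 2000; 2406322 is −45223 days from there.

8 March 1876 CE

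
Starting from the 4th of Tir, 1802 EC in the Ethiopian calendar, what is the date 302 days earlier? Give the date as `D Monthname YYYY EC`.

7 Megabit 1801 EC

JDN of the 4th of Tir, 1802 EC = 2382159.
2382159 − 302 = 2381857.
JDN 2381857 in the Ethiopian calendar is 7 Megabit 1801 EC.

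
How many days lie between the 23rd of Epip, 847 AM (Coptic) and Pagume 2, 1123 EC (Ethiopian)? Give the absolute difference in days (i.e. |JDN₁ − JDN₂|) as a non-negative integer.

39

JDN of the first date = 2134353.
JDN of the second date = 2134392.
|2134392 − 2134353| = 39.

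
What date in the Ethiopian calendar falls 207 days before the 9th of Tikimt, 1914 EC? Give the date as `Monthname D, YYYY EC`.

JDN of the 9th of Tikimt, 1914 EC = 2422982.
2422982 − 207 = 2422775.
JDN 2422775 in the Ethiopian calendar is Megabit 17, 1913 EC.

Megabit 17, 1913 EC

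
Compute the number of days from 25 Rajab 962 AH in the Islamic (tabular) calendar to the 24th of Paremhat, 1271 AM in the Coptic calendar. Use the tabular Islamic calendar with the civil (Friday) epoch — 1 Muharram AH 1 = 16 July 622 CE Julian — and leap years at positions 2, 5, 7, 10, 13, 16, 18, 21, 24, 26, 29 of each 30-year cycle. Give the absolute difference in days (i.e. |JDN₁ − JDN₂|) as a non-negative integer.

87

First date → JDN 2289187; second date → JDN 2289100.
The interval is |2289187 − 2289100| = 87 days.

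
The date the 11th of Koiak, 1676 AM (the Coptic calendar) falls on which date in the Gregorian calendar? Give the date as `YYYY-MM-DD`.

Both dates share Julian Day Number 2436924; in the Gregorian calendar that is 21 December 1959 CE.

1959-12-21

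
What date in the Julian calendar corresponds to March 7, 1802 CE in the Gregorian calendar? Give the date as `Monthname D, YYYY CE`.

February 23, 1802 CE

For dates in this range the Gregorian date is 12 days ahead of the Julian.
7 March 1802 Gregorian − 12 days → 23 February 1802 Julian.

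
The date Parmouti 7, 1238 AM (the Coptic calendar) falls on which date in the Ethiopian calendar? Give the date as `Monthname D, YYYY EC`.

Both dates share Julian Day Number 2277060; in the Ethiopian calendar that is 7 Miyazya 1514 EC.

Miyazya 7, 1514 EC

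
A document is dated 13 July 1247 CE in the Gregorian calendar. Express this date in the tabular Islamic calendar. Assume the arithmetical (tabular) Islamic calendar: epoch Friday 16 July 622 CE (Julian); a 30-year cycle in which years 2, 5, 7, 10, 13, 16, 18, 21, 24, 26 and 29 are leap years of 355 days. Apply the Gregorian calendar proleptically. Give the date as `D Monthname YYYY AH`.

1 Rabi' al-Awwal 645 AH

Both dates share Julian Day Number 2176711; in the tabular Islamic calendar that is 1 Rabi' al-Awwal 645 AH.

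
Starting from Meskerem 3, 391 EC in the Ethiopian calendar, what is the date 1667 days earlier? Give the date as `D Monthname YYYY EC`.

The starting date is JDN 1866670; 1866670 − 1667 = 1865003.
JDN 1865003 corresponds to 12 Yekatit 386 EC.

12 Yekatit 386 EC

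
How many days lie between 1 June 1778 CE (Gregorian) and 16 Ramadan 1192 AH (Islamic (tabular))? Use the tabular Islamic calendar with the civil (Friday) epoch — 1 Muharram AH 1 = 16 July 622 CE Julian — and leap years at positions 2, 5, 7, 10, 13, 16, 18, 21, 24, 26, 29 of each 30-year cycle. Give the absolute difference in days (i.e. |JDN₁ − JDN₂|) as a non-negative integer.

129

JDN of the first date = 2370613.
JDN of the second date = 2370742.
|2370742 − 2370613| = 129.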